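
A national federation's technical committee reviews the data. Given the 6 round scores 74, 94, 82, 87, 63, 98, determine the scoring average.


Average = sum / n
Sum = 498
Average = 498 / 6 = 83

83


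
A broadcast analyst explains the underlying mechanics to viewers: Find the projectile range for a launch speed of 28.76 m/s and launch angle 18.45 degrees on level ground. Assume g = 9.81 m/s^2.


R = v^2 * sin(2*theta) / g
Convert angle to radians: theta = 18.45 deg = 0.322 rad
sin(2*theta) = sin(0.644) = 0.6004
R = 28.76^2 * 0.6004 / 9.81
R = 827.1376 * 0.6004 / 9.81 = 50.6249 m

50.6249 m


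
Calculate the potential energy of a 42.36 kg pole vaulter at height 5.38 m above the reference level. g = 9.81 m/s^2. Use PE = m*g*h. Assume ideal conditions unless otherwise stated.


PE = m * g * h
PE = 42.36 * 9.81 * 5.38
PE = 415.5516 * 5.38 = 2235.6676 J

2235.6676 J


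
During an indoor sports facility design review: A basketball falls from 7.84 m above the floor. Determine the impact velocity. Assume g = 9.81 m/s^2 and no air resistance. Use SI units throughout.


v = sqrt(2 * g * h)
v = sqrt(2 * 9.81 * 7.84)
v = sqrt(153.8208) = 12.4025 m/s

12.4025 m/s


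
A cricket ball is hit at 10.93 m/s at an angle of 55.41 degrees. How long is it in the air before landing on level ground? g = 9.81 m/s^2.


T = 2*v*sin(theta)/g
sin(theta) = sin(55.41 deg) = 0.8232
T = 2*10.93*0.8232 / 9.81
T = 17.9959 / 9.81 = 1.8344 s

1.8344 s


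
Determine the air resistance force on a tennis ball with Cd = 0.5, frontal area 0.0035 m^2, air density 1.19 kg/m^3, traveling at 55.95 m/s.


Fd = 0.5 * Cd * rho * A * v^2
Fd = 0.5 * 0.5 * 1.19 * 0.0035 * 55.95^2
v^2 = 3130.4025
Fd = 0.5 * 0.5 * 1.19 * 0.0035 * 3130.4025 = 3.2595 N

3.2595 N


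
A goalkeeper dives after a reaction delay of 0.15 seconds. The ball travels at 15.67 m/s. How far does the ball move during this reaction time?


d = v * t
d = 15.67 * 0.15
d = 2.3505 m

2.3505 m


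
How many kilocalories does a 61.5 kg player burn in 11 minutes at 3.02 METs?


kcal = MET * mass * time_hr
Convert time: 11 min = 0.1833 hr
kcal = 3.02 * 61.5 * 0.1833
kcal = 34.0505 kcal

34.0505 kcal


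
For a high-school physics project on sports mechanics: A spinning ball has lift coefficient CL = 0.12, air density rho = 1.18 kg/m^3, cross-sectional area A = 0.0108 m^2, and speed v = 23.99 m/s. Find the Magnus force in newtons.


FM = 0.5 * CL * rho * A * v^2
FM = 0.5 * 0.12 * 1.18 * 0.0108 * 23.99^2
v^2 = 575.5201
FM = 0.5 * 0.12 * 1.18 * 0.0108 * 575.5201 = 0.4401 N

0.4401 N


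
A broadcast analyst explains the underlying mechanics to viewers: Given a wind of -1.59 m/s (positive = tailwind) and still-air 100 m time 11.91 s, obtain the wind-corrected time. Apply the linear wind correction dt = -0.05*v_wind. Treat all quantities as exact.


dt = -0.05 * v_wind = -0.05 * -1.59 = 0.0795 s
t_corrected = t_still + dt = 11.91 + (0.0795)
t_corrected = 11.9895 s

11.9895 s


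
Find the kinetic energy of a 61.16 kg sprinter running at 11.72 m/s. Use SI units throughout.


KE = 0.5 * m * v^2
KE = 0.5 * 61.16 * 11.72^2
KE = 0.5 * 61.16 * 137.3584 = 4200.4199 J

4200.4199 J


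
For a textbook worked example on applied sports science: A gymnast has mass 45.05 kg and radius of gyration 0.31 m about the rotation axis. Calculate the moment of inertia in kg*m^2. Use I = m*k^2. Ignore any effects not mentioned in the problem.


I = m * k^2
I = 45.05 * 0.31^2
I = 45.05 * 0.0961 = 4.3293 kg*m^2

4.3293 kg*m^2


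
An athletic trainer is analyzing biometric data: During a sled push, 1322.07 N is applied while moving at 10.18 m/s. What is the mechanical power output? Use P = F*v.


P = F * v
P = 1322.07 * 10.18
P = 13458.6726 W

13458.6726 W


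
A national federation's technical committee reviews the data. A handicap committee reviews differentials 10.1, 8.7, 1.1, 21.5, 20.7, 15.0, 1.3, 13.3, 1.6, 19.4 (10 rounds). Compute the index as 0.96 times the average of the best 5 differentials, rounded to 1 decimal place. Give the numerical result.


All differentials: 10.1, 8.7, 1.1, 21.5, 20.7, 15.0, 1.3, 13.3, 1.6, 19.4
Sorted: 1.1, 1.3, 1.6, 8.7, 10.1, 13.3, 15.0, 19.4, 20.7, 21.5
Best 5: 1.1, 1.3, 1.6, 8.7, 10.1
Average of best = 22.8 / 5 = 4.56
Raw index = 4.56 * 0.96 = 4.3776
Handicap index = round(4.3776, 1) = 4.4

4.4


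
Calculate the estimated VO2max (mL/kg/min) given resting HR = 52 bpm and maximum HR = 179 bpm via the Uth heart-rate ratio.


VO2max = 15.3 * HRmax / HRrest
VO2max = 15.3 * 179 / 52
VO2max = 2738.7 / 52 = 52.6673 mL/kg/min

52.6673 mL/kg/min


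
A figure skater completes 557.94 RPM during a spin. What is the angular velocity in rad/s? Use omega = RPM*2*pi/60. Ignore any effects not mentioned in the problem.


omega = RPM * 2 * pi / 60
omega = 557.94 * 2 * 3.14159 / 60
omega = 3505.6404 / 60 = 58.4273 rad/s

58.4273 rad/s


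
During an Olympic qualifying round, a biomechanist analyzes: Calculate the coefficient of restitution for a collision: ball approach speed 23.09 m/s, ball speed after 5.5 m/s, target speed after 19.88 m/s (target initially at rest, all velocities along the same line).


e = (v2_after - v1_after) / (v1_before - v2_before)
Numerator = 19.88 - 5.5 = 14.38
Denominator = 23.09 - 0 = 23.09
e = 14.38 / 23.09 = 0.6228

0.6228


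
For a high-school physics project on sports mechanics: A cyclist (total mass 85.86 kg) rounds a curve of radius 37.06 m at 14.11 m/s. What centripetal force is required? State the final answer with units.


Fc = m * v^2 / r
v^2 = 14.11^2 = 199.0921
Fc = 85.86 * 199.0921 / 37.06
Fc = 17094.0477 / 37.06 = 461.2533 N

461.2533 N


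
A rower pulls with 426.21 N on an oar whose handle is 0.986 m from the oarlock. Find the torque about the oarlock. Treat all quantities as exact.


tau = F * d
tau = 426.21 * 0.986
tau = 420.2431 N*m

420.2431 N*m


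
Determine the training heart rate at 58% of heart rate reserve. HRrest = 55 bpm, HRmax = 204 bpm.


Target = HRrest + pct*(HRmax - HRrest)
Heart rate reserve = HRmax - HRrest = 204 - 55 = 149 bpm
Fraction = 58% = 0.58
Target = 55 + 0.58 * 149
Target = 55 + 86.42 = 141.42 bpm

141.42 bpm


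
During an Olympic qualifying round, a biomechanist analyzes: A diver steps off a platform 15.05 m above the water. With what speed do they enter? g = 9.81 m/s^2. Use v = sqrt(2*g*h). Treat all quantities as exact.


v = sqrt(2 * g * h)
v = sqrt(2 * 9.81 * 15.05)
v = sqrt(295.281) = 17.1837 m/s

17.1837 m/s


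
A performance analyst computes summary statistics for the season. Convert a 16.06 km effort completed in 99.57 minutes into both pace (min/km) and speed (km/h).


Pace = time / distance = 99.57 min / 16.06 km = 6.1999 min/km
Speed = distance / time_in_hours = 16.06 / 1.6595 hr
Speed = 9.6776 km/h

6.1999 min/km, 9.6776 km/h


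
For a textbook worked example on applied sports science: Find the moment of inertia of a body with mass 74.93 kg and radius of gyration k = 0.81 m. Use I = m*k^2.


I = m * k^2
I = 74.93 * 0.81^2
I = 74.93 * 0.6561 = 49.1616 kg*m^2

49.1616 kg*m^2


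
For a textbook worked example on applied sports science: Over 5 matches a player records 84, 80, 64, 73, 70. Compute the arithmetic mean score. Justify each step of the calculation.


Average = sum / n
Sum = 371
Average = 371 / 5 = 74.2

74.2


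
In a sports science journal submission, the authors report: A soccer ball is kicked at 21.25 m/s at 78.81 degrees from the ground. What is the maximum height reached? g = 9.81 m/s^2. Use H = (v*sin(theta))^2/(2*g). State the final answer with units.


H = (v*sin(theta))^2 / (2*g)
vy = v*sin(theta) = 21.25 * sin(78.81 deg) = 20.846 m/s
H = vy^2 / (2*g) = 434.5564 / (2*9.81)
H = 434.5564 / 19.62 = 22.1486 m

22.1486 m


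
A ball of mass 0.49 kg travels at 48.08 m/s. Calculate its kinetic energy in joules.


KE = 0.5 * m * v^2
KE = 0.5 * 0.49 * 48.08^2
KE = 0.5 * 0.49 * 2311.6864 = 566.3632 J

566.3632 J


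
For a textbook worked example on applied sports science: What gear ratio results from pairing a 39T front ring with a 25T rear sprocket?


GR = front_teeth / rear_teeth
GR = 39 / 25
GR = 1.56

1.56


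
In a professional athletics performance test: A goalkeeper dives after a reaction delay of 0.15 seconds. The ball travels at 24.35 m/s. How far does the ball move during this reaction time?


d = v * t
d = 24.35 * 0.15
d = 3.6525 m

3.6525 m


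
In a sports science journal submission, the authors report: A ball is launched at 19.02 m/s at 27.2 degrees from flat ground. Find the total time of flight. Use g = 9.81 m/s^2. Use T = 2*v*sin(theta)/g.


T = 2*v*sin(theta)/g
sin(theta) = sin(27.2 deg) = 0.4571
T = 2*19.02*0.4571 / 9.81
T = 17.388 / 9.81 = 1.7725 s

1.7725 s


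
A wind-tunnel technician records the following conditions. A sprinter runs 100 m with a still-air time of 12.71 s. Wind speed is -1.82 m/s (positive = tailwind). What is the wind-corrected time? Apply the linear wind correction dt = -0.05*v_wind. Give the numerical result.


dt = -0.05 * v_wind = -0.05 * -1.82 = 0.091 s
t_corrected = t_still + dt = 12.71 + (0.091)
t_corrected = 12.801 s

12.801 s


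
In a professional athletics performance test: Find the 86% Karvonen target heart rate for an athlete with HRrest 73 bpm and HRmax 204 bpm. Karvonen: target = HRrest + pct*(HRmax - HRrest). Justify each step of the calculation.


Target = HRrest + pct*(HRmax - HRrest)
Heart rate reserve = HRmax - HRrest = 204 - 73 = 131 bpm
Fraction = 86% = 0.86
Target = 73 + 0.86 * 131
Target = 73 + 112.66 = 185.66 bpm

185.66 bpm


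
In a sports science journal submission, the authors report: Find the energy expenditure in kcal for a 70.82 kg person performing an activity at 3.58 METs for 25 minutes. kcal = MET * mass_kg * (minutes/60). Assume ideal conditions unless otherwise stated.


kcal = MET * mass * time_hr
Convert time: 25 min = 0.4167 hr
kcal = 3.58 * 70.82 * 0.4167
kcal = 105.6398 kcal

105.6398 kcal


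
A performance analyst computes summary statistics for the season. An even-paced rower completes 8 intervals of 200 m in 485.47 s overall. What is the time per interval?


Split time = total_time / n_laps = 485.47 / 8
Split time = 60.6838 s per lap

60.6838 s


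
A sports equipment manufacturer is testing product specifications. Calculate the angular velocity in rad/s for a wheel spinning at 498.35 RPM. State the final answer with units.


omega = RPM * 2 * pi / 60
omega = 498.35 * 2 * 3.14159 / 60
omega = 3131.2254 / 60 = 52.1871 rad/s

52.1871 rad/s


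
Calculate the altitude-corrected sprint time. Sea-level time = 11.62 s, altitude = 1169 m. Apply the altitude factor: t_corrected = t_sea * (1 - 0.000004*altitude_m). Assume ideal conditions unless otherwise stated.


Correction factor = 1 - 0.000004 * 1169 = 0.995324
t_corrected = t_sea * factor = 11.62 * 0.995324
t_corrected = 11.5657 s

11.5657 s


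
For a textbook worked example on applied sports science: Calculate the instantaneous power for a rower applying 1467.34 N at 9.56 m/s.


P = F * v
P = 1467.34 * 9.56
P = 14027.7704 W

14027.7704 W


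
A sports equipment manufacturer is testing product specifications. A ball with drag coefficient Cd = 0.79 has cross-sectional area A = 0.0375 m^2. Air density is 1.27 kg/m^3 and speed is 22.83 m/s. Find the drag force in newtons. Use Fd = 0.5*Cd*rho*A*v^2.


Fd = 0.5 * Cd * rho * A * v^2
Fd = 0.5 * 0.79 * 1.27 * 0.0375 * 22.83^2
v^2 = 521.2089
Fd = 0.5 * 0.79 * 1.27 * 0.0375 * 521.2089 = 9.8049 N

9.8049 N


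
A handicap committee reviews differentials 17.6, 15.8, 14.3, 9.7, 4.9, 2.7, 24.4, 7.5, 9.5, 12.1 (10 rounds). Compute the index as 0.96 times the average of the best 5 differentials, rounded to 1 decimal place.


All differentials: 17.6, 15.8, 14.3, 9.7, 4.9, 2.7, 24.4, 7.5, 9.5, 12.1
Sorted: 2.7, 4.9, 7.5, 9.5, 9.7, 12.1, 14.3, 15.8, 17.6, 24.4
Best 5: 2.7, 4.9, 7.5, 9.5, 9.7
Average of best = 34.3 / 5 = 6.86
Raw index = 6.86 * 0.96 = 6.5856
Handicap index = round(6.5856, 1) = 6.6

6.6


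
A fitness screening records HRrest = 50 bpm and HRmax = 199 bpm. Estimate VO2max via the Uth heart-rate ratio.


VO2max = 15.3 * HRmax / HRrest
VO2max = 15.3 * 199 / 50
VO2max = 3044.7 / 50 = 60.894 mL/kg/min

60.894 mL/kg/min


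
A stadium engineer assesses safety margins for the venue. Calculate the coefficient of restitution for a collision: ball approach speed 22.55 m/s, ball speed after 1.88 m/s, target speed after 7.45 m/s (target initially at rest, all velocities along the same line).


e = (v2_after - v1_after) / (v1_before - v2_before)
Numerator = 7.45 - 1.88 = 5.57
Denominator = 22.55 - 0 = 22.55
e = 5.57 / 22.55 = 0.247

0.247


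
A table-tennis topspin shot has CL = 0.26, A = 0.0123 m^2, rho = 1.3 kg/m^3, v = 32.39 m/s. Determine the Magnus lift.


FM = 0.5 * CL * rho * A * v^2
FM = 0.5 * 0.26 * 1.3 * 0.0123 * 32.39^2
v^2 = 1049.1121
FM = 0.5 * 0.26 * 1.3 * 0.0123 * 1049.1121 = 2.1808 N

2.1808 N


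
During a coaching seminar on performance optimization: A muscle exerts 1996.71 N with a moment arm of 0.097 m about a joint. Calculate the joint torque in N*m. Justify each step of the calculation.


tau = F * d
tau = 1996.71 * 0.097
tau = 193.6809 N*m

193.6809 N*m


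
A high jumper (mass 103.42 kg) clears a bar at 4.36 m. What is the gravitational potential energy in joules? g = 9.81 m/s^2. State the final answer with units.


PE = m * g * h
PE = 103.42 * 9.81 * 4.36
PE = 1014.5502 * 4.36 = 4423.4389 J

4423.4389 J


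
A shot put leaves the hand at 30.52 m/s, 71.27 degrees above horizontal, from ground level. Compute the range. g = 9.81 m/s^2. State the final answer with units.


R = v^2 * sin(2*theta) / g
Convert angle to radians: theta = 71.27 deg = 1.2439 rad
sin(2*theta) = sin(2.4878) = 0.6082
R = 30.52^2 * 0.6082 / 9.81
R = 931.4704 * 0.6082 / 9.81 = 57.75 m

57.75 m


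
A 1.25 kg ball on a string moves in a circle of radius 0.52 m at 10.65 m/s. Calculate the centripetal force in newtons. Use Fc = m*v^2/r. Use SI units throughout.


Fc = m * v^2 / r
v^2 = 10.65^2 = 113.4225
Fc = 1.25 * 113.4225 / 0.52
Fc = 141.7781 / 0.52 = 272.6502 N

272.6502 N


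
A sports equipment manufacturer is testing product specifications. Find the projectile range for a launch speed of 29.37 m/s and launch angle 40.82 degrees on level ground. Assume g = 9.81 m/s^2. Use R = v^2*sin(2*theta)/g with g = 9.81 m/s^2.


R = v^2 * sin(2*theta) / g
Convert angle to radians: theta = 40.82 deg = 0.7124 rad
sin(2*theta) = sin(1.4249) = 0.9894
R = 29.37^2 * 0.9894 / 9.81
R = 862.5969 * 0.9894 / 9.81 = 86.996 m

86.996 m


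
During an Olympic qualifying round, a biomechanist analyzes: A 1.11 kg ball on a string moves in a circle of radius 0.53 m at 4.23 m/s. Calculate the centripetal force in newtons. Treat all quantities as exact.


Fc = m * v^2 / r
v^2 = 4.23^2 = 17.8929
Fc = 1.11 * 17.8929 / 0.53
Fc = 19.8611 / 0.53 = 37.4738 N

37.4738 N


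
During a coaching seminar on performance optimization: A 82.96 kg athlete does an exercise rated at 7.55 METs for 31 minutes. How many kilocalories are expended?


kcal = MET * mass * time_hr
Convert time: 31 min = 0.5167 hr
kcal = 7.55 * 82.96 * 0.5167
kcal = 323.6131 kcal

323.6131 kcal


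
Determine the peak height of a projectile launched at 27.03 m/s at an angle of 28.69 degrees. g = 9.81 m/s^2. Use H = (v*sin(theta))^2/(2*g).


H = (v*sin(theta))^2 / (2*g)
vy = v*sin(theta) = 27.03 * sin(28.69 deg) = 12.9763 m/s
H = vy^2 / (2*g) = 168.3844 / (2*9.81)
H = 168.3844 / 19.62 = 8.5823 m

8.5823 m


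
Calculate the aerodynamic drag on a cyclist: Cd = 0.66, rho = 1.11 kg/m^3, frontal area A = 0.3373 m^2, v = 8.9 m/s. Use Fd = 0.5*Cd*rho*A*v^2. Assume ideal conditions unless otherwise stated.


Fd = 0.5 * Cd * rho * A * v^2
Fd = 0.5 * 0.66 * 1.11 * 0.3373 * 8.9^2
v^2 = 79.21
Fd = 0.5 * 0.66 * 1.11 * 0.3373 * 79.21 = 9.7866 N

9.7866 N


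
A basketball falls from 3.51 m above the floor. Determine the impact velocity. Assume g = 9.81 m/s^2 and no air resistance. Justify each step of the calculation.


v = sqrt(2 * g * h)
v = sqrt(2 * 9.81 * 3.51)
v = sqrt(68.8662) = 8.2986 m/s

8.2986 m/s


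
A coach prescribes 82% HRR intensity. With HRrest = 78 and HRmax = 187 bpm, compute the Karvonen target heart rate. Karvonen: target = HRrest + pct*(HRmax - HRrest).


Target = HRrest + pct*(HRmax - HRrest)
Heart rate reserve = HRmax - HRrest = 187 - 78 = 109 bpm
Fraction = 82% = 0.82
Target = 78 + 0.82 * 109
Target = 78 + 89.38 = 167.38 bpm

167.38 bpm


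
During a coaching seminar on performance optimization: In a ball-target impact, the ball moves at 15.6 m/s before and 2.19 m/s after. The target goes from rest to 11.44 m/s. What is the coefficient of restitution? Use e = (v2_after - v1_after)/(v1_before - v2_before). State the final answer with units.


e = (v2_after - v1_after) / (v1_before - v2_before)
Numerator = 11.44 - 2.19 = 9.25
Denominator = 15.6 - 0 = 15.6
e = 9.25 / 15.6 = 0.5929

0.5929


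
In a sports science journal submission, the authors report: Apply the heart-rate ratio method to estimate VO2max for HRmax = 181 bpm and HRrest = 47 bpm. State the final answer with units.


VO2max = 15.3 * HRmax / HRrest
VO2max = 15.3 * 181 / 47
VO2max = 2769.3 / 47 = 58.9213 mL/kg/min

58.9213 mL/kg/min


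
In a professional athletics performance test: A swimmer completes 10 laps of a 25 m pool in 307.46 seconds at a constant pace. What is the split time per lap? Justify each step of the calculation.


Split time = total_time / n_laps = 307.46 / 10
Split time = 30.746 s per lap

30.746 s


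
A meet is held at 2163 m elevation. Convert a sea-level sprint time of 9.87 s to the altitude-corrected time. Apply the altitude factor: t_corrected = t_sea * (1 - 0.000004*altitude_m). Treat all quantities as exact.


Correction factor = 1 - 0.000004 * 2163 = 0.991348
t_corrected = t_sea * factor = 9.87 * 0.991348
t_corrected = 9.7846 s

9.7846 s


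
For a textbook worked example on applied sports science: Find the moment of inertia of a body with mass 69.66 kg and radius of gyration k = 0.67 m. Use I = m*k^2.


I = m * k^2
I = 69.66 * 0.67^2
I = 69.66 * 0.4489 = 31.2704 kg*m^2

31.2704 kg*m^2


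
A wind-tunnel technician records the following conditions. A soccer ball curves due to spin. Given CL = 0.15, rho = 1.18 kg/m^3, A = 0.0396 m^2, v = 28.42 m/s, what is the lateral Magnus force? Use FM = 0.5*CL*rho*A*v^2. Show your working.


FM = 0.5 * CL * rho * A * v^2
FM = 0.5 * 0.15 * 1.18 * 0.0396 * 28.42^2
v^2 = 807.6964
FM = 0.5 * 0.15 * 1.18 * 0.0396 * 807.6964 = 2.8307 N

2.8307 N


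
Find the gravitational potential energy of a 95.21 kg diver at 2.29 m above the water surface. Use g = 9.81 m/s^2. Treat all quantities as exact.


PE = m * g * h
PE = 95.21 * 9.81 * 2.29
PE = 934.0101 * 2.29 = 2138.8831 J

2138.8831 J


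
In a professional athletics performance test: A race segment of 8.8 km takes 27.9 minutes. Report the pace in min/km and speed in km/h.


Pace = time / distance = 27.9 min / 8.8 km = 3.1705 min/km
Speed = distance / time_in_hours = 8.8 / 0.465 hr
Speed = 18.9247 km/h

3.1705 min/km, 18.9247 km/h


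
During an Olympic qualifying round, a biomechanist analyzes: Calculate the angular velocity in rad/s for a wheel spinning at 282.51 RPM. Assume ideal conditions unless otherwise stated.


omega = RPM * 2 * pi / 60
omega = 282.51 * 2 * 3.14159 / 60
omega = 1775.0627 / 60 = 29.5844 rad/s

29.5844 rad/s


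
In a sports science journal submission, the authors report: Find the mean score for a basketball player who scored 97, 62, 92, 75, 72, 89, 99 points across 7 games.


Average = sum / n
Sum = 586
Average = 586 / 7 = 83.7143

83.7143


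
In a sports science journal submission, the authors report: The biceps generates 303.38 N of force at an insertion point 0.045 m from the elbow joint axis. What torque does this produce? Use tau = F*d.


tau = F * d
tau = 303.38 * 0.045
tau = 13.6521 N*m

13.6521 N*m


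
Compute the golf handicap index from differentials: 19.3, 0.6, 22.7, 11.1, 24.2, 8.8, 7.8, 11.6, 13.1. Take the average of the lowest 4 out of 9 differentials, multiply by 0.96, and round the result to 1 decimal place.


All differentials: 19.3, 0.6, 22.7, 11.1, 24.2, 8.8, 7.8, 11.6, 13.1
Sorted: 0.6, 7.8, 8.8, 11.1, 11.6, 13.1, 19.3, 22.7, 24.2
Best 4: 0.6, 7.8, 8.8, 11.1
Average of best = 28.3 / 4 = 7.075
Raw index = 7.075 * 0.96 = 6.792
Handicap index = round(6.792, 1) = 6.8

6.8


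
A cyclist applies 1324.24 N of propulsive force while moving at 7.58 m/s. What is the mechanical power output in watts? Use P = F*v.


P = F * v
P = 1324.24 * 7.58
P = 10037.7392 W

10037.7392 W


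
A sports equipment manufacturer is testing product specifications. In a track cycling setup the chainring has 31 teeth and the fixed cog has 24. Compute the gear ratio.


GR = front_teeth / rear_teeth
GR = 31 / 24
GR = 1.2917

1.2917


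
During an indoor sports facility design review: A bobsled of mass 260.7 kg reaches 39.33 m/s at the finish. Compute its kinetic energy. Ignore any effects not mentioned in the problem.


KE = 0.5 * m * v^2
KE = 0.5 * 260.7 * 39.33^2
KE = 0.5 * 260.7 * 1546.8489 = 201631.7541 J

201631.7541 J


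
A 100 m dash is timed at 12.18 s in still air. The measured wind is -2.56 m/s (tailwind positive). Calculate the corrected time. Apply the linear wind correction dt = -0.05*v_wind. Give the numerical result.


dt = -0.05 * v_wind = -0.05 * -2.56 = 0.128 s
t_corrected = t_still + dt = 12.18 + (0.128)
t_corrected = 12.308 s

12.308 s


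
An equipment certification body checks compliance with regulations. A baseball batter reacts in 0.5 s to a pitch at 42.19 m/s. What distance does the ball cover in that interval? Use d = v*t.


d = v * t
d = 42.19 * 0.5
d = 21.095 m

21.095 m


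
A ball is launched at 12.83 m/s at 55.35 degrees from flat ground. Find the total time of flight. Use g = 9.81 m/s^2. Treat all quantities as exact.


T = 2*v*sin(theta)/g
sin(theta) = sin(55.35 deg) = 0.8226
T = 2*12.83*0.8226 / 9.81
T = 21.109 / 9.81 = 2.1518 s

2.1518 s


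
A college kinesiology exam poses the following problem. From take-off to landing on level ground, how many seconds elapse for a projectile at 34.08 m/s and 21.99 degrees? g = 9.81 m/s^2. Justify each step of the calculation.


T = 2*v*sin(theta)/g
sin(theta) = sin(21.99 deg) = 0.3744
T = 2*34.08*0.3744 / 9.81
T = 25.5222 / 9.81 = 2.6016 s

2.6016 s


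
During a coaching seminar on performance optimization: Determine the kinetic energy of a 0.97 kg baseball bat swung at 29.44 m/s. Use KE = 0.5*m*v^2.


KE = 0.5 * m * v^2
KE = 0.5 * 0.97 * 29.44^2
KE = 0.5 * 0.97 * 866.7136 = 420.3561 J

420.3561 J


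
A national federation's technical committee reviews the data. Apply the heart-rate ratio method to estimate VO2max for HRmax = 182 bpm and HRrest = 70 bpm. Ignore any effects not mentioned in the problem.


VO2max = 15.3 * HRmax / HRrest
VO2max = 15.3 * 182 / 70
VO2max = 2784.6 / 70 = 39.78 mL/kg/min

39.78 mL/kg/min


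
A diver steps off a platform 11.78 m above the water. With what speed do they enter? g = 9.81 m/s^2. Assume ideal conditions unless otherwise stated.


v = sqrt(2 * g * h)
v = sqrt(2 * 9.81 * 11.78)
v = sqrt(231.1236) = 15.2027 m/s

15.2027 m/s


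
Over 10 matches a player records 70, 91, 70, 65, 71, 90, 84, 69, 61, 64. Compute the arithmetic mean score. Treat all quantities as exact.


Average = sum / n
Sum = 735
Average = 735 / 10 = 73.5

73.5


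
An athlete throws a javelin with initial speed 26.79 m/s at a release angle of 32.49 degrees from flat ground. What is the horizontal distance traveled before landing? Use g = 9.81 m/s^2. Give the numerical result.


R = v^2 * sin(2*theta) / g
Convert angle to radians: theta = 32.49 deg = 0.5671 rad
sin(2*theta) = sin(1.1341) = 0.9062
R = 26.79^2 * 0.9062 / 9.81
R = 717.7041 * 0.9062 / 9.81 = 66.2951 m

66.2951 m


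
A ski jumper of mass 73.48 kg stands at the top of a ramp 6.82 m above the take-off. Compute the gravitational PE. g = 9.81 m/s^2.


PE = m * g * h
PE = 73.48 * 9.81 * 6.82
PE = 720.8388 * 6.82 = 4916.1206 J

4916.1206 J


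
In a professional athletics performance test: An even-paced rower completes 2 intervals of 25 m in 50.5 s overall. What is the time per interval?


Split time = total_time / n_laps = 50.5 / 2
Split time = 25.25 s per lap

25.25 s


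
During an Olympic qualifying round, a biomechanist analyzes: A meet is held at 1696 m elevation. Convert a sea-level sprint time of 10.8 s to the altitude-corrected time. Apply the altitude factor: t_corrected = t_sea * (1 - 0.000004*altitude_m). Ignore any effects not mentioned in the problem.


Correction factor = 1 - 0.000004 * 1696 = 0.993216
t_corrected = t_sea * factor = 10.8 * 0.993216
t_corrected = 10.7267 s

10.7267 s


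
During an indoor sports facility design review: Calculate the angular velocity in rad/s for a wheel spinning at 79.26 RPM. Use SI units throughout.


omega = RPM * 2 * pi / 60
omega = 79.26 * 2 * 3.14159 / 60
omega = 498.0053 / 60 = 8.3001 rad/s

8.3001 rad/s


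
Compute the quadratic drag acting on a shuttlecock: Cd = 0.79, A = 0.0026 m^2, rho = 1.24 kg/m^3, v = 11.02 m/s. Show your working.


Fd = 0.5 * Cd * rho * A * v^2
Fd = 0.5 * 0.79 * 1.24 * 0.0026 * 11.02^2
v^2 = 121.4404
Fd = 0.5 * 0.79 * 1.24 * 0.0026 * 121.4404 = 0.1547 N

0.1547 N


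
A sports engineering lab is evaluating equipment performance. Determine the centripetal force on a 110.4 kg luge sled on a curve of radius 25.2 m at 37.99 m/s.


Fc = m * v^2 / r
v^2 = 37.99^2 = 1443.2401
Fc = 110.4 * 1443.2401 / 25.2
Fc = 159333.707 / 25.2 = 6322.7662 N

6322.7662 N


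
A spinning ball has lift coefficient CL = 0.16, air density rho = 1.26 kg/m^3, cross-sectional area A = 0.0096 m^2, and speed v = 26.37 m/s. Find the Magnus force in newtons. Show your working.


FM = 0.5 * CL * rho * A * v^2
FM = 0.5 * 0.16 * 1.26 * 0.0096 * 26.37^2
v^2 = 695.3769
FM = 0.5 * 0.16 * 1.26 * 0.0096 * 695.3769 = 0.6729 N

0.6729 N


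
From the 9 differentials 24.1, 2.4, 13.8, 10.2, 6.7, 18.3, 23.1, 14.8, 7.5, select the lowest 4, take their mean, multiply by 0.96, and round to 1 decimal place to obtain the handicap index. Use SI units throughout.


All differentials: 24.1, 2.4, 13.8, 10.2, 6.7, 18.3, 23.1, 14.8, 7.5
Sorted: 2.4, 6.7, 7.5, 10.2, 13.8, 14.8, 18.3, 23.1, 24.1
Best 4: 2.4, 6.7, 7.5, 10.2
Average of best = 26.8 / 4 = 6.7
Raw index = 6.7 * 0.96 = 6.432
Handicap index = round(6.432, 1) = 6.4

6.4


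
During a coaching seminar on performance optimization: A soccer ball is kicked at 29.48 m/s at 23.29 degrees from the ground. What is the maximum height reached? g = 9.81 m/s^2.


H = (v*sin(theta))^2 / (2*g)
vy = v*sin(theta) = 29.48 * sin(23.29 deg) = 11.656 m/s
H = vy^2 / (2*g) = 135.8613 / (2*9.81)
H = 135.8613 / 19.62 = 6.9246 m

6.9246 m


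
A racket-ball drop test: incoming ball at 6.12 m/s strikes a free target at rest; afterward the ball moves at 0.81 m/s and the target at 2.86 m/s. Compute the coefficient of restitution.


e = (v2_after - v1_after) / (v1_before - v2_before)
Numerator = 2.86 - 0.81 = 2.05
Denominator = 6.12 - 0 = 6.12
e = 2.05 / 6.12 = 0.335

0.335


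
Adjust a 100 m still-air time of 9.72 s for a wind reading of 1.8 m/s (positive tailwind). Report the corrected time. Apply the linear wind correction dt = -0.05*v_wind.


dt = -0.05 * v_wind = -0.05 * 1.8 = -0.09 s
t_corrected = t_still + dt = 9.72 + (-0.09)
t_corrected = 9.63 s

9.63 s


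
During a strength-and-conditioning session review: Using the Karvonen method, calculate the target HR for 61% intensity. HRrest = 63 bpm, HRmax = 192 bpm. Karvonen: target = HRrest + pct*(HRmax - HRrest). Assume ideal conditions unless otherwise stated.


Target = HRrest + pct*(HRmax - HRrest)
Heart rate reserve = HRmax - HRrest = 192 - 63 = 129 bpm
Fraction = 61% = 0.61
Target = 63 + 0.61 * 129
Target = 63 + 78.69 = 141.69 bpm

141.69 bpm


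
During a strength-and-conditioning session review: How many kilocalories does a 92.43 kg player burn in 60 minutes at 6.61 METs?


kcal = MET * mass * time_hr
Convert time: 60 min = 1 hr
kcal = 6.61 * 92.43 * 1
kcal = 610.9623 kcal

610.9623 kcal


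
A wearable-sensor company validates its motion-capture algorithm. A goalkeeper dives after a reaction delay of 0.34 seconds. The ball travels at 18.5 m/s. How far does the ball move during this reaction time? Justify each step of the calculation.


d = v * t
d = 18.5 * 0.34
d = 6.29 m

6.29 m


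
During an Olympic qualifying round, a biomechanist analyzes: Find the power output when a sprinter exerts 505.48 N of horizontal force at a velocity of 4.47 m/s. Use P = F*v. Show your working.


P = F * v
P = 505.48 * 4.47
P = 2259.4956 W

2259.4956 W


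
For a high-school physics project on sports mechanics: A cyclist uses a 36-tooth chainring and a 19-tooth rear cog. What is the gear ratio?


GR = front_teeth / rear_teeth
GR = 36 / 19
GR = 1.8947

1.8947


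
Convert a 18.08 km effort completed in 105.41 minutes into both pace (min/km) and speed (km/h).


Pace = time / distance = 105.41 min / 18.08 km = 5.8302 min/km
Speed = distance / time_in_hours = 18.08 / 1.7568 hr
Speed = 10.2912 km/h

5.8302 min/km, 10.2912 km/h


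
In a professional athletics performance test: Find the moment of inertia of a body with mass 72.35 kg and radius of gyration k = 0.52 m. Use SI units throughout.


I = m * k^2
I = 72.35 * 0.52^2
I = 72.35 * 0.2704 = 19.5634 kg*m^2

19.5634 kg*m^2


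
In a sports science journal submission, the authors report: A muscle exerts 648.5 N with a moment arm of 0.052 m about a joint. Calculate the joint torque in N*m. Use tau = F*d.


tau = F * d
tau = 648.5 * 0.052
tau = 33.722 N*m

33.722 N*m


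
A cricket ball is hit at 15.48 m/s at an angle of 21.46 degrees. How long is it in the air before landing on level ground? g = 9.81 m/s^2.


T = 2*v*sin(theta)/g
sin(theta) = sin(21.46 deg) = 0.3659
T = 2*15.48*0.3659 / 9.81
T = 11.3268 / 9.81 = 1.1546 s

1.1546 s


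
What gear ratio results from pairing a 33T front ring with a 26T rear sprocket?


GR = front_teeth / rear_teeth
GR = 33 / 26
GR = 1.2692

1.2692


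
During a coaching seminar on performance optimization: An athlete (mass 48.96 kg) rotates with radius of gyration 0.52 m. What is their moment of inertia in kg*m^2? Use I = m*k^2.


I = m * k^2
I = 48.96 * 0.52^2
I = 48.96 * 0.2704 = 13.2388 kg*m^2

13.2388 kg*m^2


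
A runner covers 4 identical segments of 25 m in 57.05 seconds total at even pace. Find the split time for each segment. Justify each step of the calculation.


Split time = total_time / n_laps = 57.05 / 4
Split time = 14.2625 s per lap

14.2625 s


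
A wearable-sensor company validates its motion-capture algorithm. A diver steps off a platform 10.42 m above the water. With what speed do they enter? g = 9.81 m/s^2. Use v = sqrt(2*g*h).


v = sqrt(2 * g * h)
v = sqrt(2 * 9.81 * 10.42)
v = sqrt(204.4404) = 14.2983 m/s

14.2983 m/s


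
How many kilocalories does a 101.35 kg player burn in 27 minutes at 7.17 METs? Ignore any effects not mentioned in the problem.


kcal = MET * mass * time_hr
Convert time: 27 min = 0.45 hr
kcal = 7.17 * 101.35 * 0.45
kcal = 327.0058 kcal

327.0058 kcal


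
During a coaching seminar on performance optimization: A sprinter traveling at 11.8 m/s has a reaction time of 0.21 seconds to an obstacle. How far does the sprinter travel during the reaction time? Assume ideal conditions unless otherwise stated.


d = v * t
d = 11.8 * 0.21
d = 2.478 m

2.478 m


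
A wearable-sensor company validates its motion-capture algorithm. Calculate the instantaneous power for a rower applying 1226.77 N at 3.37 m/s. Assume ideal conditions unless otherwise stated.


P = F * v
P = 1226.77 * 3.37
P = 4134.2149 W

4134.2149 W


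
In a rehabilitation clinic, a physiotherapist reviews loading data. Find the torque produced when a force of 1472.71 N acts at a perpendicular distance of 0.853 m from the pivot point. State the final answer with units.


tau = F * d
tau = 1472.71 * 0.853
tau = 1256.2216 N*m

1256.2216 N*m


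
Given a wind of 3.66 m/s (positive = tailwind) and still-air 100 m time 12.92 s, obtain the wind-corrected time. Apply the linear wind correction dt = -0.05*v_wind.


dt = -0.05 * v_wind = -0.05 * 3.66 = -0.183 s
t_corrected = t_still + dt = 12.92 + (-0.183)
t_corrected = 12.737 s

12.737 s


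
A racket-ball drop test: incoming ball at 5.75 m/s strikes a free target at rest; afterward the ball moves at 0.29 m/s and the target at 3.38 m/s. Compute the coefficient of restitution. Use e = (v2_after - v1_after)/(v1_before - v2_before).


e = (v2_after - v1_after) / (v1_before - v2_before)
Numerator = 3.38 - 0.29 = 3.09
Denominator = 5.75 - 0 = 5.75
e = 3.09 / 5.75 = 0.5374

0.5374


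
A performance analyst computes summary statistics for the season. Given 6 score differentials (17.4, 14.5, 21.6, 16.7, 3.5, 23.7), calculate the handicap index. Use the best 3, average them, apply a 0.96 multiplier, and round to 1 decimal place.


All differentials: 17.4, 14.5, 21.6, 16.7, 3.5, 23.7
Sorted: 3.5, 14.5, 16.7, 17.4, 21.6, 23.7
Best 3: 3.5, 14.5, 16.7
Average of best = 34.7 / 3 = 11.5667
Raw index = 11.5667 * 0.96 = 11.104
Handicap index = round(11.104, 1) = 11.1

11.1


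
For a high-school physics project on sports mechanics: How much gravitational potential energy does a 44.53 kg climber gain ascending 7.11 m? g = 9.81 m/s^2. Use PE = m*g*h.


PE = m * g * h
PE = 44.53 * 9.81 * 7.11
PE = 436.8393 * 7.11 = 3105.9274 J

3105.9274 J


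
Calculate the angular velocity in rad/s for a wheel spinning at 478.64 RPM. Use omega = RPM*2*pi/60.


omega = RPM * 2 * pi / 60
omega = 478.64 * 2 * 3.14159 / 60
omega = 3007.3838 / 60 = 50.1231 rad/s

50.1231 rad/s


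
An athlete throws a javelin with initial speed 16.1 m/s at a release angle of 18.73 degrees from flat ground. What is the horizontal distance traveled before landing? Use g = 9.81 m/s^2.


R = v^2 * sin(2*theta) / g
Convert angle to radians: theta = 18.73 deg = 0.3269 rad
sin(2*theta) = sin(0.6538) = 0.6082
R = 16.1^2 * 0.6082 / 9.81
R = 259.21 * 0.6082 / 9.81 = 16.0707 m

16.0707 m


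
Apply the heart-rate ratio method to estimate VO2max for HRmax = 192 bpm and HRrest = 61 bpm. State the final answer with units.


VO2max = 15.3 * HRmax / HRrest
VO2max = 15.3 * 192 / 61
VO2max = 2937.6 / 61 = 48.1574 mL/kg/min

48.1574 mL/kg/min


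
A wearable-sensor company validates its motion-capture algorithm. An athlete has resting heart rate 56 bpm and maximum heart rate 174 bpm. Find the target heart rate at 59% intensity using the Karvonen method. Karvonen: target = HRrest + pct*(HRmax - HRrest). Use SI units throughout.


Target = HRrest + pct*(HRmax - HRrest)
Heart rate reserve = HRmax - HRrest = 174 - 56 = 118 bpm
Fraction = 59% = 0.59
Target = 56 + 0.59 * 118
Target = 56 + 69.62 = 125.62 bpm

125.62 bpm


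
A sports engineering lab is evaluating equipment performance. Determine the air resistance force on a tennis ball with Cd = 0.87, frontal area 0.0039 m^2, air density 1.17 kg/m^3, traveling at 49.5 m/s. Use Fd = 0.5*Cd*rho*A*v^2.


Fd = 0.5 * Cd * rho * A * v^2
Fd = 0.5 * 0.87 * 1.17 * 0.0039 * 49.5^2
v^2 = 2450.25
Fd = 0.5 * 0.87 * 1.17 * 0.0039 * 2450.25 = 4.8635 N

4.8635 N


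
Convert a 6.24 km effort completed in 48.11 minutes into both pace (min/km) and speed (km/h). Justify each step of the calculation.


Pace = time / distance = 48.11 min / 6.24 km = 7.7099 min/km
Speed = distance / time_in_hours = 6.24 / 0.8018 hr
Speed = 7.7822 km/h

7.7099 min/km, 7.7822 km/h


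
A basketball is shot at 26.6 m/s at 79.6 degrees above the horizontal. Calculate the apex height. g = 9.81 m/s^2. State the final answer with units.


H = (v*sin(theta))^2 / (2*g)
vy = v*sin(theta) = 26.6 * sin(79.6 deg) = 26.163 m/s
H = vy^2 / (2*g) = 684.5026 / (2*9.81)
H = 684.5026 / 19.62 = 34.888 m

34.888 m


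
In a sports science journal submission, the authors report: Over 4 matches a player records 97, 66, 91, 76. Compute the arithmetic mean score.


Average = sum / n
Sum = 330
Average = 330 / 4 = 82.5

82.5


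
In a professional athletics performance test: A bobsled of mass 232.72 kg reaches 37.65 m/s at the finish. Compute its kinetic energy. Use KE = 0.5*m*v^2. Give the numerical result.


KE = 0.5 * m * v^2
KE = 0.5 * 232.72 * 37.65^2
KE = 0.5 * 232.72 * 1417.5225 = 164942.9181 J

164942.9181 J


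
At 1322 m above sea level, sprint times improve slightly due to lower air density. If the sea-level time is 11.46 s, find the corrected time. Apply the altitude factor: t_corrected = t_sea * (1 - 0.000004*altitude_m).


Correction factor = 1 - 0.000004 * 1322 = 0.994712
t_corrected = t_sea * factor = 11.46 * 0.994712
t_corrected = 11.3994 s

11.3994 s


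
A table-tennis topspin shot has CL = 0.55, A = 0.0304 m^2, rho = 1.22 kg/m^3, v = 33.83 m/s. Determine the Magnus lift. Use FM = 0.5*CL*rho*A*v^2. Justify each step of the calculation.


FM = 0.5 * CL * rho * A * v^2
FM = 0.5 * 0.55 * 1.22 * 0.0304 * 33.83^2
v^2 = 1144.4689
FM = 0.5 * 0.55 * 1.22 * 0.0304 * 1144.4689 = 11.6727 N

11.6727 N


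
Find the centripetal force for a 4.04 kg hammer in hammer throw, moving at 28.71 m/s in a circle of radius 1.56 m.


Fc = m * v^2 / r
v^2 = 28.71^2 = 824.2641
Fc = 4.04 * 824.2641 / 1.56
Fc = 3330.027 / 1.56 = 2134.6327 N

2134.6327 N


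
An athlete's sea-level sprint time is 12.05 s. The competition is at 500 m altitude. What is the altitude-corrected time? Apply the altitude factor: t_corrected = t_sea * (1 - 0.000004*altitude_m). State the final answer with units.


Correction factor = 1 - 0.000004 * 500 = 0.998
t_corrected = t_sea * factor = 12.05 * 0.998
t_corrected = 12.0259 s

12.0259 s


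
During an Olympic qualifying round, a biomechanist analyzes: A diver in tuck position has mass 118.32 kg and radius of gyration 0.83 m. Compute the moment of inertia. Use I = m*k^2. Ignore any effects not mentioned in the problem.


I = m * k^2
I = 118.32 * 0.83^2
I = 118.32 * 0.6889 = 81.5106 kg*m^2

81.5106 kg*m^2


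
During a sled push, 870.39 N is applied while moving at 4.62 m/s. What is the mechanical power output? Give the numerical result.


P = F * v
P = 870.39 * 4.62
P = 4021.2018 W

4021.2018 W


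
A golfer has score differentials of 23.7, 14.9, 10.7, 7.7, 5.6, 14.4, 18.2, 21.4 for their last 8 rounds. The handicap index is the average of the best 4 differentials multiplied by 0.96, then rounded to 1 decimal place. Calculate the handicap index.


All differentials: 23.7, 14.9, 10.7, 7.7, 5.6, 14.4, 18.2, 21.4
Sorted: 5.6, 7.7, 10.7, 14.4, 14.9, 18.2, 21.4, 23.7
Best 4: 5.6, 7.7, 10.7, 14.4
Average of best = 38.4 / 4 = 9.6
Raw index = 9.6 * 0.96 = 9.216
Handicap index = round(9.216, 1) = 9.2

9.2


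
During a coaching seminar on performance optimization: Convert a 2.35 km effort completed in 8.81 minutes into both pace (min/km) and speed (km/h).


Pace = time / distance = 8.81 min / 2.35 km = 3.7489 min/km
Speed = distance / time_in_hours = 2.35 / 0.1468 hr
Speed = 16.0045 km/h

3.7489 min/km, 16.0045 km/h


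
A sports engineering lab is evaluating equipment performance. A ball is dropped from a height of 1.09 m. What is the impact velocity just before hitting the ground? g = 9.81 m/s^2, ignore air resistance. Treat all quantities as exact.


v = sqrt(2 * g * h)
v = sqrt(2 * 9.81 * 1.09)
v = sqrt(21.3858) = 4.6245 m/s

4.6245 m/s


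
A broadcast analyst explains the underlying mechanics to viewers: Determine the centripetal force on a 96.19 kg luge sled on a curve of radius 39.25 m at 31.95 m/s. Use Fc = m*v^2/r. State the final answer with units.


Fc = m * v^2 / r
v^2 = 31.95^2 = 1020.8025
Fc = 96.19 * 1020.8025 / 39.25
Fc = 98190.9925 / 39.25 = 2501.6813 N

2501.6813 N
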